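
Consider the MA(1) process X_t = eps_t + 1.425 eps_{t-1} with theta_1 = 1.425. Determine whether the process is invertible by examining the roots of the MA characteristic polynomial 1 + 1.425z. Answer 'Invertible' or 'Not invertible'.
\text{Not invertible}

The MA(q) characteristic polynomial is P(z) = 1 + 1.425z.
Invertibility requires all roots to lie outside the unit circle, i.e. |z| > 1 for every root.
This is linear in z: 1 + (1.425) z = 0  =>  z = -1/(1.425) = -0.701754,  |z| = 0.701754.
Moduli of all roots: 0.7018.
All moduli strictly greater than 1? No.
Verdict: Not invertible.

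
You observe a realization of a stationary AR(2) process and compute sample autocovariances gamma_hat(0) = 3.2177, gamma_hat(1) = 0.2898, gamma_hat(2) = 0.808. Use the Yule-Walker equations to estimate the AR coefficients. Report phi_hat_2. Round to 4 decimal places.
\hat\phi_{2} = 0.2450

The Yule-Walker equations for an AR(p) process read, in matrix form,
  Gamma_p phi = r_p,   with   (Gamma_p)_{ij} = gamma(|i - j|),
                       (r_p)_i = gamma(i),   i,j = 1..p.
Substitute the sample gammas (Toeplitz matrix and right-hand side of size 2):
  Gamma_p = [[3.2177, 0.2898], [0.2898, 3.2177]]
  r_p     = [0.2898, 0.808]
Written out:
  3.2177 phi_1 + 0.2898 phi_2 = 0.2898
  0.2898 phi_1 + 3.2177 phi_2 = 0.808
Solve by Cramer's rule:
  det = gamma(0)^2 - gamma(1)^2 = (3.2177)^2 - (0.2898)^2 = 10.35359329 - 0.08398404 = 10.26960925
  phi_hat_1 = [gamma(1) gamma(0) - gamma(1) gamma(2)] / det = [(0.2898)(3.2177) - (0.2898)(0.808)] / 10.26960925 = 0.69833106 / 10.26960925 = 0.068
  phi_hat_2 = [gamma(0) gamma(2) - gamma(1)^2] / det = [(3.2177)(0.808) - (0.2898)^2] / 10.26960925 = 2.51591756 / 10.26960925 = 0.245
So phi_hat = [0.0680, 0.2450].
Therefore phi_hat_2 = 0.2450.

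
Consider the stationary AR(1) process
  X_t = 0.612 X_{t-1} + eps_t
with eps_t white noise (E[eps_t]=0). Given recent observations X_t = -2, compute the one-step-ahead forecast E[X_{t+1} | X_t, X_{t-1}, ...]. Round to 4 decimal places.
E[X_{t+1} \mid \mathcal F_t] = -1.2240

For an AR(p) model X_t = c + sum_i phi_i X_{t-i} + eps_t, the
one-step-ahead conditional mean is
  E[X_{t+1} | X_t, ...] = c + sum_i phi_i X_{t+1-i}.
Substitute known values:
  E[X_{t+1} | ...] = (0.612) * (-2)
                   = -1.2240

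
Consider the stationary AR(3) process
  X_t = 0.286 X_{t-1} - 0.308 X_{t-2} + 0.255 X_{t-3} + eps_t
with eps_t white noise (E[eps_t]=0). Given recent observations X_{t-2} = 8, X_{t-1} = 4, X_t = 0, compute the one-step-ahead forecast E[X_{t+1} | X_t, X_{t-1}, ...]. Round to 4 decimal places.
E[X_{t+1} \mid \mathcal F_t] = 0.8080

For an AR(p) model X_t = c + sum_i phi_i X_{t-i} + eps_t, the
one-step-ahead conditional mean is
  E[X_{t+1} | X_t, ...] = c + sum_i phi_i X_{t+1-i}.
Substitute known values:
  E[X_{t+1} | ...] = (0.286) * (0) + (-0.308) * (4) + (0.255) * (8)
                   = 0.8080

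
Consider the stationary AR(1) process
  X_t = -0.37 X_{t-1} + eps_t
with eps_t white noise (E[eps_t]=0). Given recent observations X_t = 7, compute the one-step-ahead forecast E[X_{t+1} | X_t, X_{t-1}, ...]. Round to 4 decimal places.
E[X_{t+1} \mid \mathcal F_t] = -2.5900

For an AR(p) model X_t = c + sum_i phi_i X_{t-i} + eps_t, the
one-step-ahead conditional mean is
  E[X_{t+1} | X_t, ...] = c + sum_i phi_i X_{t+1-i}.
Substitute known values:
  E[X_{t+1} | ...] = (-0.37) * (7)
                   = -2.5900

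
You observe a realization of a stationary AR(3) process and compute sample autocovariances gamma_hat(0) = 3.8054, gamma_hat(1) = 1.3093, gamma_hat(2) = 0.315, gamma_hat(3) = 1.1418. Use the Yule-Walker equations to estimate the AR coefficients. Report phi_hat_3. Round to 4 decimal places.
\hat\phi_{3} = 0.3230

The Yule-Walker equations for an AR(p) process read, in matrix form,
  Gamma_p phi = r_p,   with   (Gamma_p)_{ij} = gamma(|i - j|),
                       (r_p)_i = gamma(i),   i,j = 1..p.
Substitute the sample gammas (Toeplitz matrix and right-hand side of size 3):
  Gamma_p = [[3.8054, 1.3093, 0.315], [1.3093, 3.8054, 1.3093], [0.315, 1.3093, 3.8054]]
  r_p     = [1.3093, 0.315, 1.1418]
Written out (R1..R3):
  (R1) 3.8054 phi_1 + 1.3093 phi_2 + 0.315 phi_3 = 1.3093
  (R2) 1.3093 phi_1 + 3.8054 phi_2 + 1.3093 phi_3 = 0.315
  (R3) 0.315 phi_1 + 1.3093 phi_2 + 3.8054 phi_3 = 1.1418
Gaussian elimination:
  R2 <- R2 - (1.3093/3.8054) R1 = R2 - (0.344064) R1:  3.354917 phi_2 + 1.20092 phi_3 = -0.135483
  R3 <- R3 - (0.315/3.8054) R1 = R3 - (0.082777) R1:  1.20092 phi_2 + 3.779325 phi_3 = 1.03342
  R3 <- R3 - (1.20092/3.354917) R2 = R3 - (0.357958) R2:  3.349446 phi_3 = 1.081917
Back-substitution:
  phi_hat_3 = 1.081917 / 3.349446 = 0.323014
  phi_hat_2 = (-0.135483 - (1.20092)(0.323014)) / 3.354917 = -0.156009
  phi_hat_1 = (1.3093 - (1.3093)(-0.156009) - (0.315)(0.323014)) / 3.8054 = 0.371002
So phi_hat = [0.3710, -0.1560, 0.3230].
Therefore phi_hat_3 = 0.3230.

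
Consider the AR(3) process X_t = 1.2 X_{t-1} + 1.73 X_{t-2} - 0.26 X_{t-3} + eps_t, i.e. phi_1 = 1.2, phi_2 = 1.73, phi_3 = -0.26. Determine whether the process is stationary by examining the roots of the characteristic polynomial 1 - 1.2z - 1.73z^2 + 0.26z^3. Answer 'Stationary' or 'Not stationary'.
\text{Not stationary}

The AR(p) characteristic polynomial is P(z) = 1 - 1.2z - 1.73z^2 + 0.26z^3.
Stationarity requires all roots to lie outside the unit circle, i.e. |z| > 1 for every root.
Degree 3: look for a simple real root z0 first, then factor out (1 - z/z0) and solve the remaining quadratic.
Testing z0 = 0.5: P(0.5) = 1 + (-1.2)(0.5) + (-1.73)(0.5)^2 + (0.26)(0.5)^3
  = 1 + (-0.6) + (-0.4325) + (0.0325) = 0.  So z_0 = 0.5 is a root, |z_0| = 0.5.
Divide out the factor (1 - 2 z) = (1 - z/z0) (since 1/z0 = 2):
  P(z) = (1 - 2 z)(1 + (0.8) z + (-0.13) z^2)
  [check: z-coef 0.8 - (2) = -1.2; z^2-coef -0.13 - (2)(0.8) = -1.73; z^3-coef -(2)(-0.13) = 0.26.]
Remaining roots from the quadratic factor 1 + (0.8) z + (-0.13) z^2:
  Set 1 + (0.8) z + (-0.13) z^2 = 0, i.e. a z^2 + b z + c = 0 with a = -0.13, b = 0.8, c = 1.
  Discriminant D = b^2 - 4ac = (0.8)^2 - 4*(-0.13)*1 = 0.64 - (-0.52) = 1.16.
  D >= 0, so the roots are real: z = (-b +/- sqrt(D)) / (2a) = (-0.8 +/- 1.077033) / (-0.26).
    z_1 = (-0.8 + 1.077033) / (-0.26) = -1.0655,   |z_1| = 1.0655.
    z_2 = (-0.8 - 1.077033) / (-0.26) = 7.2194,   |z_2| = 7.2194.
Moduli of all roots: 0.5000, 1.0655, 7.2194.
All moduli strictly greater than 1? No.
Verdict: Not stationary.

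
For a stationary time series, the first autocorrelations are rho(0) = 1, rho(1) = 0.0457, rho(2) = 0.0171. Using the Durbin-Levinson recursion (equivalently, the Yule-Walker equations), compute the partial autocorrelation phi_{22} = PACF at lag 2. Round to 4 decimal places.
\phi_{22} = 0.0150

The PACF at lag k is phi_{kk}, the last component of the solution
to the Yule-Walker system G_k phi = r_k where
  (G_k)_{ij} = rho(|i - j|), (r_k)_i = rho(i), i,j = 1..k.
Equivalently, Durbin-Levinson gives phi_{kk} iteratively:
  phi_{11} = rho(1)
  phi_{kk} = [rho(k) - sum_{j=1..k-1} phi_{k-1,j} rho(k-j)]
            / [1 - sum_{j=1..k-1} phi_{k-1,j} rho(j)],
  phi_{k,j} = phi_{k-1,j} - phi_{kk} phi_{k-1,k-j},  j = 1..k-1.
Step k = 1:
  phi_11 = rho(1) = 0.0457.
Step k = 2:
  phi_22 = [rho(2) - phi_11 rho(1)] / [1 - phi_11 rho(1)] = [0.0171 - (0.0457)(0.0457)] / [1 - (0.0457)(0.0457)]
         = 0.01501151 / 0.99791151 = 0.015.
Therefore phi_{22} = 0.0150.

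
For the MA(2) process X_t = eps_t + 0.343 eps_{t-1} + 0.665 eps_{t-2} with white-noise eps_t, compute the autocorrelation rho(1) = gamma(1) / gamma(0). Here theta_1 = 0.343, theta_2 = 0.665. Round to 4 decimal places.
\rho(1) = 0.3661

For an MA(q) process with theta_0 = 1, the autocovariance is
  gamma(k) = sigma^2 * sum_{i=0..q-k} theta_i * theta_{i+k},
and rho(k) = gamma(k) / gamma(0). Sigma^2 cancels.
  numerator   = (1)*(0.343) + (0.343)*(0.665) = 0.571095.
  denominator = (1)^2 + (0.343)^2 + (0.665)^2 = 1.559874.
  rho(1) = 0.571095 / 1.559874 = 0.3661.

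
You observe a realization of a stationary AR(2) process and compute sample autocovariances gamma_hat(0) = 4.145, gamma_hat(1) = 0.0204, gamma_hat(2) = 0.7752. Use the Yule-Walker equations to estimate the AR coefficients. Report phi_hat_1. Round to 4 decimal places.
\hat\phi_{1} = 0.0040

The Yule-Walker equations for an AR(p) process read, in matrix form,
  Gamma_p phi = r_p,   with   (Gamma_p)_{ij} = gamma(|i - j|),
                       (r_p)_i = gamma(i),   i,j = 1..p.
Substitute the sample gammas (Toeplitz matrix and right-hand side of size 2):
  Gamma_p = [[4.145, 0.0204], [0.0204, 4.145]]
  r_p     = [0.0204, 0.7752]
Written out:
  4.145 phi_1 + 0.0204 phi_2 = 0.0204
  0.0204 phi_1 + 4.145 phi_2 = 0.7752
Solve by Cramer's rule:
  det = gamma(0)^2 - gamma(1)^2 = (4.145)^2 - (0.0204)^2 = 17.181025 - 0.00041616 = 17.18060884
  phi_hat_1 = [gamma(1) gamma(0) - gamma(1) gamma(2)] / det = [(0.0204)(4.145) - (0.0204)(0.7752)] / 17.18060884 = 0.06874392 / 17.18060884 = 0.004
  phi_hat_2 = [gamma(0) gamma(2) - gamma(1)^2] / det = [(4.145)(0.7752) - (0.0204)^2] / 17.18060884 = 3.21278784 / 17.18060884 = 0.187
So phi_hat = [0.0040, 0.1870].
Therefore phi_hat_1 = 0.0040.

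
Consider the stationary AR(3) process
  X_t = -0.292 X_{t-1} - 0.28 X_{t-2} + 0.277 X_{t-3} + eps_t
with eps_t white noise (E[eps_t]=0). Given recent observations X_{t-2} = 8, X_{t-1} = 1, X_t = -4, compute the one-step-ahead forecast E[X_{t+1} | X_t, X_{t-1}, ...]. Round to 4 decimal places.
E[X_{t+1} \mid \mathcal F_t] = 3.1040

For an AR(p) model X_t = c + sum_i phi_i X_{t-i} + eps_t, the
one-step-ahead conditional mean is
  E[X_{t+1} | X_t, ...] = c + sum_i phi_i X_{t+1-i}.
Substitute known values:
  E[X_{t+1} | ...] = (-0.292) * (-4) + (-0.28) * (1) + (0.277) * (8)
                   = 3.1040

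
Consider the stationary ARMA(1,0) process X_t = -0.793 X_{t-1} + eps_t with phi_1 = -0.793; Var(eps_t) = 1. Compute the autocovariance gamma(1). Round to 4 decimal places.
\gamma(1) = -2.1366

Multiply the model equation by X_{t-k} and take expectations. With theta_0 = psi_0 = 1 and psi_j the MA(infinity) weights, this gives
  gamma(k) - sum_i phi_i gamma(k-i) = c_k,
  c_k = sigma^2 * sum_{j=k..q} theta_j psi_{j-k}   (c_k = 0 for k > q),
using gamma(-m) = gamma(m).
Pure AR (q = 0): c_0 = sigma^2 = 1, c_k = 0 for k >= 1.
Equations for k = 0 and k = 1 (AR order 1):
  gamma(0) = phi_1 gamma(1) + c_0
  gamma(1) = phi_1 gamma(0) + c_1
Substituting the second into the first: gamma(0) (1 - phi_1^2) = c_0 + phi_1 c_1, so
  gamma(0) = c_0 / (1 - phi_1^2) = 1 / (1 - (-0.793)^2) = 1 / 0.371151 = 2.694321.
  gamma(1) = phi_1 gamma(0) = (-0.793)(2.694321) = -2.136597.
Therefore gamma(1) = -2.1366 (to 4 decimal places).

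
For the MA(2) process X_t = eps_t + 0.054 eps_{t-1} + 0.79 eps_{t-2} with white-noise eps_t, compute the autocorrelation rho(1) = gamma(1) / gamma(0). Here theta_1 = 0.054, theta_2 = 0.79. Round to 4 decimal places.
\rho(1) = 0.0594

For an MA(q) process with theta_0 = 1, the autocovariance is
  gamma(k) = sigma^2 * sum_{i=0..q-k} theta_i * theta_{i+k},
and rho(k) = gamma(k) / gamma(0). Sigma^2 cancels.
  numerator   = (1)*(0.054) + (0.054)*(0.79) = 0.09666.
  denominator = (1)^2 + (0.054)^2 + (0.79)^2 = 1.627016.
  rho(1) = 0.09666 / 1.627016 = 0.0594.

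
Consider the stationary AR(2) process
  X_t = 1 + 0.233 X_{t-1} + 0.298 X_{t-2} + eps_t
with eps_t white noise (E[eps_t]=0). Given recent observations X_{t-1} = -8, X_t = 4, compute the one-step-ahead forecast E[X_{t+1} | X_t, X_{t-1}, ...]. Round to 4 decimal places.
E[X_{t+1} \mid \mathcal F_t] = -0.4520

For an AR(p) model X_t = c + sum_i phi_i X_{t-i} + eps_t, the
one-step-ahead conditional mean is
  E[X_{t+1} | X_t, ...] = c + sum_i phi_i X_{t+1-i}.
Substitute known values:
  E[X_{t+1} | ...] = 1 + (0.233) * (4) + (0.298) * (-8)
                   = -0.4520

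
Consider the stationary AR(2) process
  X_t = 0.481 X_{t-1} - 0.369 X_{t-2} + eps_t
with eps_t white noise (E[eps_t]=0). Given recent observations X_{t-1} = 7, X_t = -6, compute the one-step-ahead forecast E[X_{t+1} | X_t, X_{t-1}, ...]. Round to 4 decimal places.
E[X_{t+1} \mid \mathcal F_t] = -5.4690

For an AR(p) model X_t = c + sum_i phi_i X_{t-i} + eps_t, the
one-step-ahead conditional mean is
  E[X_{t+1} | X_t, ...] = c + sum_i phi_i X_{t+1-i}.
Substitute known values:
  E[X_{t+1} | ...] = (0.481) * (-6) + (-0.369) * (7)
                   = -5.4690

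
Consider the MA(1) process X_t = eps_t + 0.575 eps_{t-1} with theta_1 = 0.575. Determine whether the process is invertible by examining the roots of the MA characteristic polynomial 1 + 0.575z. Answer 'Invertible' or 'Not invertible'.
\text{Invertible}

The MA(q) characteristic polynomial is P(z) = 1 + 0.575z.
Invertibility requires all roots to lie outside the unit circle, i.e. |z| > 1 for every root.
This is linear in z: 1 + (0.575) z = 0  =>  z = -1/(0.575) = -1.73913,  |z| = 1.73913.
Moduli of all roots: 1.7391.
All moduli strictly greater than 1? Yes.
Verdict: Invertible.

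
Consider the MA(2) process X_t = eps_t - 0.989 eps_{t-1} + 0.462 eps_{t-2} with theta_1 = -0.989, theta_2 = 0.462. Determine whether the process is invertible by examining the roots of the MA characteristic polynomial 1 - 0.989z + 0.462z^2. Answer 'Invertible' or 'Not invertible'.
\text{Invertible}

The MA(q) characteristic polynomial is P(z) = 1 - 0.989z + 0.462z^2.
Invertibility requires all roots to lie outside the unit circle, i.e. |z| > 1 for every root.
Set 1 + (-0.989) z + (0.462) z^2 = 0, i.e. a z^2 + b z + c = 0 with a = 0.462, b = -0.989, c = 1.
Discriminant D = b^2 - 4ac = (-0.989)^2 - 4*(0.462)*1 = 0.978121 - (1.848) = -0.869879.
D < 0, so the roots are the complex-conjugate pair z = (-b +/- i sqrt(-D)) / (2a) = 1.0703 +/- 1.0094i.
For a conjugate pair |z|^2 = z * conj(z) = (product of roots) = c/a = 1/(0.462) = 2.164502, so |z| = sqrt(2.164502) = 1.4712 for both roots.
Moduli of all roots: 1.4712, 1.4712.
All moduli strictly greater than 1? Yes.
Verdict: Invertible.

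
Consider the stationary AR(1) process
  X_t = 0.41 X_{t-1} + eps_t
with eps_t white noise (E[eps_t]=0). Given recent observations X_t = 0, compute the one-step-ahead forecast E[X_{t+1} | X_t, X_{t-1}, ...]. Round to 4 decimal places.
E[X_{t+1} \mid \mathcal F_t] = 0.0000

For an AR(p) model X_t = c + sum_i phi_i X_{t-i} + eps_t, the
one-step-ahead conditional mean is
  E[X_{t+1} | X_t, ...] = c + sum_i phi_i X_{t+1-i}.
Substitute known values:
  E[X_{t+1} | ...] = (0.41) * (0)
                   = 0.0000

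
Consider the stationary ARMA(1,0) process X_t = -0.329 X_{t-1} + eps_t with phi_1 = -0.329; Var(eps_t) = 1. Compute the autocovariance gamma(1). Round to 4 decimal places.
\gamma(1) = -0.3689

Multiply the model equation by X_{t-k} and take expectations. With theta_0 = psi_0 = 1 and psi_j the MA(infinity) weights, this gives
  gamma(k) - sum_i phi_i gamma(k-i) = c_k,
  c_k = sigma^2 * sum_{j=k..q} theta_j psi_{j-k}   (c_k = 0 for k > q),
using gamma(-m) = gamma(m).
Pure AR (q = 0): c_0 = sigma^2 = 1, c_k = 0 for k >= 1.
Equations for k = 0 and k = 1 (AR order 1):
  gamma(0) = phi_1 gamma(1) + c_0
  gamma(1) = phi_1 gamma(0) + c_1
Substituting the second into the first: gamma(0) (1 - phi_1^2) = c_0 + phi_1 c_1, so
  gamma(0) = c_0 / (1 - phi_1^2) = 1 / (1 - (-0.329)^2) = 1 / 0.891759 = 1.121379.
  gamma(1) = phi_1 gamma(0) = (-0.329)(1.121379) = -0.368934.
Therefore gamma(1) = -0.3689 (to 4 decimal places).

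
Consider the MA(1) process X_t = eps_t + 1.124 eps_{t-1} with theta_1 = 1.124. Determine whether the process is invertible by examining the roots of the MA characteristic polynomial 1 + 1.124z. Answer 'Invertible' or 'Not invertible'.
\text{Not invertible}

The MA(q) characteristic polynomial is P(z) = 1 + 1.124z.
Invertibility requires all roots to lie outside the unit circle, i.e. |z| > 1 for every root.
This is linear in z: 1 + (1.124) z = 0  =>  z = -1/(1.124) = -0.88968,  |z| = 0.88968.
Moduli of all roots: 0.8897.
All moduli strictly greater than 1? No.
Verdict: Not invertible.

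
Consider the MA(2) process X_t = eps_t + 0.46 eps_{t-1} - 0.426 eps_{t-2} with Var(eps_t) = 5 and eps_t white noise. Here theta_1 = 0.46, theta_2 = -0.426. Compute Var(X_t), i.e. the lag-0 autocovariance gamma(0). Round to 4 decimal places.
\gamma(0) = 6.9654

For an MA(q) process X_t = eps_t + sum_i theta_i eps_{t-i} with
Var(eps_t) = sigma^2, the variance is
  gamma(0) = sigma^2 * (1 + sum_i theta_i^2).
  sum_i theta_i^2 = (0.46)^2 + (-0.426)^2 = 0.2116 + 0.181476 = 0.393076.
  gamma(0) = 5 * (1 + 0.393076) = 5 * 1.393076 = 6.96538, which rounds to 6.9654.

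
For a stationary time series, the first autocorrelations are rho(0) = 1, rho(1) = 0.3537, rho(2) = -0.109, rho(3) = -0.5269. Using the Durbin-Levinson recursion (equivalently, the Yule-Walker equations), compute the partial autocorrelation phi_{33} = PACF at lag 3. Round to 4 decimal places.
\phi_{33} = -0.4720

The PACF at lag k is phi_{kk}, the last component of the solution
to the Yule-Walker system G_k phi = r_k where
  (G_k)_{ij} = rho(|i - j|), (r_k)_i = rho(i), i,j = 1..k.
Equivalently, Durbin-Levinson gives phi_{kk} iteratively:
  phi_{11} = rho(1)
  phi_{kk} = [rho(k) - sum_{j=1..k-1} phi_{k-1,j} rho(k-j)]
            / [1 - sum_{j=1..k-1} phi_{k-1,j} rho(j)],
  phi_{k,j} = phi_{k-1,j} - phi_{kk} phi_{k-1,k-j},  j = 1..k-1.
Step k = 1:
  phi_11 = rho(1) = 0.3537.
Step k = 2:
  phi_22 = [rho(2) - phi_11 rho(1)] / [1 - phi_11 rho(1)] = [-0.109 - (0.3537)(0.3537)] / [1 - (0.3537)(0.3537)]
         = -0.23410369 / 0.87489631 = -0.267579.
  Update: phi_21 = phi_11 - phi_22 phi_11 = 0.3537 - (-0.267579)(0.3537) = 0.448343.
Step k = 3:
  phi_33 = [rho(3) - phi_21 rho(2) - phi_22 rho(1)] / [1 - phi_21 rho(1) - phi_22 rho(2)]
    numerator   = -0.5269 - (0.448343)(-0.109) - (-0.267579)(0.3537) = -0.38338804
    denominator = 1 - (0.448343)(0.3537) - (-0.267579)(-0.109) = 0.81225513
  phi_33 = -0.38338804 / 0.81225513 = -0.472.
Therefore phi_{33} = -0.4720.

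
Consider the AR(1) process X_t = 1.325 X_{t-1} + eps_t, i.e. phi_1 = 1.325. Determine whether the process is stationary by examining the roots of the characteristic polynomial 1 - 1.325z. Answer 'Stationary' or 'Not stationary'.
\text{Not stationary}

The AR(p) characteristic polynomial is P(z) = 1 - 1.325z.
Stationarity requires all roots to lie outside the unit circle, i.e. |z| > 1 for every root.
This is linear in z: 1 + (-1.325) z = 0  =>  z = -1/(-1.325) = 0.754717,  |z| = 0.754717.
Moduli of all roots: 0.7547.
All moduli strictly greater than 1? No.
Verdict: Not stationary.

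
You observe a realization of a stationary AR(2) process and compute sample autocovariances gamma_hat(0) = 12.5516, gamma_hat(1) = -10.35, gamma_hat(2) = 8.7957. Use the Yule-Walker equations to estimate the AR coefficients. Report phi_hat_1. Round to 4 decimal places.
\hat\phi_{1} = -0.7710

The Yule-Walker equations for an AR(p) process read, in matrix form,
  Gamma_p phi = r_p,   with   (Gamma_p)_{ij} = gamma(|i - j|),
                       (r_p)_i = gamma(i),   i,j = 1..p.
Substitute the sample gammas (Toeplitz matrix and right-hand side of size 2):
  Gamma_p = [[12.5516, -10.35], [-10.35, 12.5516]]
  r_p     = [-10.35, 8.7957]
Written out:
  12.5516 phi_1 - 10.35 phi_2 = -10.35
  -10.35 phi_1 + 12.5516 phi_2 = 8.7957
Solve by Cramer's rule:
  det = gamma(0)^2 - gamma(1)^2 = (12.5516)^2 - (-10.35)^2 = 157.54266256 - 107.1225 = 50.42016256
  phi_hat_1 = [gamma(1) gamma(0) - gamma(1) gamma(2)] / det = [(-10.35)(12.5516) - (-10.35)(8.7957)] / 50.42016256 = -38.873565 / 50.42016256 = -0.771
  phi_hat_2 = [gamma(0) gamma(2) - gamma(1)^2] / det = [(12.5516)(8.7957) - (-10.35)^2] / 50.42016256 = 3.27760812 / 50.42016256 = 0.065
So phi_hat = [-0.7710, 0.0650].
Therefore phi_hat_1 = -0.7710.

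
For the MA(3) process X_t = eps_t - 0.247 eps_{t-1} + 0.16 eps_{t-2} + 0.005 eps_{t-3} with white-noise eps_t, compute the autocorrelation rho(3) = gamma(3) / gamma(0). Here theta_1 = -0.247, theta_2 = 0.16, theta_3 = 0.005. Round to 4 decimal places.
\rho(3) = 0.0046

For an MA(q) process with theta_0 = 1, the autocovariance is
  gamma(k) = sigma^2 * sum_{i=0..q-k} theta_i * theta_{i+k},
and rho(k) = gamma(k) / gamma(0). Sigma^2 cancels.
  numerator   = (1)*(0.005) = 0.005.
  denominator = (1)^2 + (-0.247)^2 + (0.16)^2 + (0.005)^2 = 1.086634.
  rho(3) = 0.005 / 1.086634 = 0.0046.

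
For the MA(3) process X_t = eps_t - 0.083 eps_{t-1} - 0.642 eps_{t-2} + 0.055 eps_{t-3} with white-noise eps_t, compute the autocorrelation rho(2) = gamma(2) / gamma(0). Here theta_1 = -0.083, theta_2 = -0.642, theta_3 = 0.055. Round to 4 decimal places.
\rho(2) = -0.4547

For an MA(q) process with theta_0 = 1, the autocovariance is
  gamma(k) = sigma^2 * sum_{i=0..q-k} theta_i * theta_{i+k},
and rho(k) = gamma(k) / gamma(0). Sigma^2 cancels.
  numerator   = (1)*(-0.642) + (-0.083)*(0.055) = -0.646565.
  denominator = (1)^2 + (-0.083)^2 + (-0.642)^2 + (0.055)^2 = 1.422078.
  rho(2) = -0.646565 / 1.422078 = -0.4547.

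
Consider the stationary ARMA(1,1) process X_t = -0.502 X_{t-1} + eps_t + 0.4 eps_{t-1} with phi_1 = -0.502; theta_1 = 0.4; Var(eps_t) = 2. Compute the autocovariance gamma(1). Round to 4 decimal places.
\gamma(1) = -0.2180

Multiply the model equation by X_{t-k} and take expectations. With theta_0 = psi_0 = 1 and psi_j the MA(infinity) weights, this gives
  gamma(k) - sum_i phi_i gamma(k-i) = c_k,
  c_k = sigma^2 * sum_{j=k..q} theta_j psi_{j-k}   (c_k = 0 for k > q),
using gamma(-m) = gamma(m).
psi-weights needed (psi_j = theta_j + sum_i phi_i psi_{j-i}):
  psi_1 = theta_1 + phi_1 = 0.4 + (-0.502) = -0.102
Right-hand sides:
  c_0 = sigma^2 (1 + theta_1 psi_1) = 2 * (1 + (0.4)(-0.102)) = 2 * 0.9592 = 1.9184
  c_1 = sigma^2 theta_1 = 2 * (0.4) = 0.8
  c_2 = 0
Equations for k = 0 and k = 1 (AR order 1):
  gamma(0) = phi_1 gamma(1) + c_0
  gamma(1) = phi_1 gamma(0) + c_1
Substituting the second into the first: gamma(0) (1 - phi_1^2) = c_0 + phi_1 c_1, so
  gamma(0) = (c_0 + phi_1 c_1) / (1 - phi_1^2) = (1.9184 + (-0.502)(0.8)) / (1 - (-0.502)^2) = 1.5168 / 0.747996 = 2.027818.
  gamma(1) = phi_1 gamma(0) + c_1 = (-0.502)(2.027818) + (0.8) = -0.217965.
Therefore gamma(1) = -0.2180 (to 4 decimal places).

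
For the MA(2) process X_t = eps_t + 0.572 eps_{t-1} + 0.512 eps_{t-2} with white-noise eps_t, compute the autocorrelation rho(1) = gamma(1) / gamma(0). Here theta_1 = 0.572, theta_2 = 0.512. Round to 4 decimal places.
\rho(1) = 0.5442

For an MA(q) process with theta_0 = 1, the autocovariance is
  gamma(k) = sigma^2 * sum_{i=0..q-k} theta_i * theta_{i+k},
and rho(k) = gamma(k) / gamma(0). Sigma^2 cancels.
  numerator   = (1)*(0.572) + (0.572)*(0.512) = 0.864864.
  denominator = (1)^2 + (0.572)^2 + (0.512)^2 = 1.589328.
  rho(1) = 0.864864 / 1.589328 = 0.5442.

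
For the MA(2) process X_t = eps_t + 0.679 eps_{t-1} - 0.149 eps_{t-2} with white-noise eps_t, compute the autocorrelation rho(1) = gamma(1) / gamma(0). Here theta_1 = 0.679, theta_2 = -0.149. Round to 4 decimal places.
\rho(1) = 0.3896

For an MA(q) process with theta_0 = 1, the autocovariance is
  gamma(k) = sigma^2 * sum_{i=0..q-k} theta_i * theta_{i+k},
and rho(k) = gamma(k) / gamma(0). Sigma^2 cancels.
  numerator   = (1)*(0.679) + (0.679)*(-0.149) = 0.577829.
  denominator = (1)^2 + (0.679)^2 + (-0.149)^2 = 1.483242.
  rho(1) = 0.577829 / 1.483242 = 0.3896.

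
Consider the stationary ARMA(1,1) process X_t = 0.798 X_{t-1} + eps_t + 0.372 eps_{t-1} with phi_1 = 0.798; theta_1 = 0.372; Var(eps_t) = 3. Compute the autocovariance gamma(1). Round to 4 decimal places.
\gamma(1) = 12.5331

Multiply the model equation by X_{t-k} and take expectations. With theta_0 = psi_0 = 1 and psi_j the MA(infinity) weights, this gives
  gamma(k) - sum_i phi_i gamma(k-i) = c_k,
  c_k = sigma^2 * sum_{j=k..q} theta_j psi_{j-k}   (c_k = 0 for k > q),
using gamma(-m) = gamma(m).
psi-weights needed (psi_j = theta_j + sum_i phi_i psi_{j-i}):
  psi_1 = theta_1 + phi_1 = 0.372 + (0.798) = 1.17
Right-hand sides:
  c_0 = sigma^2 (1 + theta_1 psi_1) = 3 * (1 + (0.372)(1.17)) = 3 * 1.43524 = 4.30572
  c_1 = sigma^2 theta_1 = 3 * (0.372) = 1.116
  c_2 = 0
Equations for k = 0 and k = 1 (AR order 1):
  gamma(0) = phi_1 gamma(1) + c_0
  gamma(1) = phi_1 gamma(0) + c_1
Substituting the second into the first: gamma(0) (1 - phi_1^2) = c_0 + phi_1 c_1, so
  gamma(0) = (c_0 + phi_1 c_1) / (1 - phi_1^2) = (4.30572 + (0.798)(1.116)) / (1 - (0.798)^2) = 5.196288 / 0.363196 = 14.307118.
  gamma(1) = phi_1 gamma(0) + c_1 = (0.798)(14.307118) + (1.116) = 12.53308.
Therefore gamma(1) = 12.5331 (to 4 decimal places).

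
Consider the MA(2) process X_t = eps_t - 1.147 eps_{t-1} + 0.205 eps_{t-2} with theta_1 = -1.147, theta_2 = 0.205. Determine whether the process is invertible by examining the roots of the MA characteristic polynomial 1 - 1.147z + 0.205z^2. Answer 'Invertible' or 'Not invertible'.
\text{Invertible}

The MA(q) characteristic polynomial is P(z) = 1 - 1.147z + 0.205z^2.
Invertibility requires all roots to lie outside the unit circle, i.e. |z| > 1 for every root.
Set 1 + (-1.147) z + (0.205) z^2 = 0, i.e. a z^2 + b z + c = 0 with a = 0.205, b = -1.147, c = 1.
Discriminant D = b^2 - 4ac = (-1.147)^2 - 4*(0.205)*1 = 1.315609 - (0.82) = 0.495609.
D >= 0, so the roots are real: z = (-b +/- sqrt(D)) / (2a) = (1.147 +/- 0.703995) / (0.41).
  z_1 = (1.147 + 0.703995) / (0.41) = 4.5146,   |z_1| = 4.5146.
  z_2 = (1.147 - 0.703995) / (0.41) = 1.0805,   |z_2| = 1.0805.
Moduli of all roots: 4.5146, 1.0805.
All moduli strictly greater than 1? Yes.
Verdict: Invertible.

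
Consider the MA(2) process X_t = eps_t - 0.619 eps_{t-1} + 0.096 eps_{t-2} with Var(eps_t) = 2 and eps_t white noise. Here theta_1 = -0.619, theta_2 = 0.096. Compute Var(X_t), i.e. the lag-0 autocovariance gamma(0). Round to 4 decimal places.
\gamma(0) = 2.7848

For an MA(q) process X_t = eps_t + sum_i theta_i eps_{t-i} with
Var(eps_t) = sigma^2, the variance is
  gamma(0) = sigma^2 * (1 + sum_i theta_i^2).
  sum_i theta_i^2 = (-0.619)^2 + (0.096)^2 = 0.383161 + 0.009216 = 0.392377.
  gamma(0) = 2 * (1 + 0.392377) = 2 * 1.392377 = 2.784754, which rounds to 2.7848.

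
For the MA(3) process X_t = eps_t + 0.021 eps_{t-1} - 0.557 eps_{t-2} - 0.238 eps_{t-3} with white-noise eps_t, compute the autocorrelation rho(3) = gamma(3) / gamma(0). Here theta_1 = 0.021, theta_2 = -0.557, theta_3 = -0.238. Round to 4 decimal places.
\rho(3) = -0.1741

For an MA(q) process with theta_0 = 1, the autocovariance is
  gamma(k) = sigma^2 * sum_{i=0..q-k} theta_i * theta_{i+k},
and rho(k) = gamma(k) / gamma(0). Sigma^2 cancels.
  numerator   = (1)*(-0.238) = -0.238.
  denominator = (1)^2 + (0.021)^2 + (-0.557)^2 + (-0.238)^2 = 1.367334.
  rho(3) = -0.238 / 1.367334 = -0.1741.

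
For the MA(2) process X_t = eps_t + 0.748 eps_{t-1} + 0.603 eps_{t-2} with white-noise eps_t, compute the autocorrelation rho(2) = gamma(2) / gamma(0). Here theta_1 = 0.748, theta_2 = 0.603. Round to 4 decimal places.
\rho(2) = 0.3136

For an MA(q) process with theta_0 = 1, the autocovariance is
  gamma(k) = sigma^2 * sum_{i=0..q-k} theta_i * theta_{i+k},
and rho(k) = gamma(k) / gamma(0). Sigma^2 cancels.
  numerator   = (1)*(0.603) = 0.603.
  denominator = (1)^2 + (0.748)^2 + (0.603)^2 = 1.923113.
  rho(2) = 0.603 / 1.923113 = 0.3136.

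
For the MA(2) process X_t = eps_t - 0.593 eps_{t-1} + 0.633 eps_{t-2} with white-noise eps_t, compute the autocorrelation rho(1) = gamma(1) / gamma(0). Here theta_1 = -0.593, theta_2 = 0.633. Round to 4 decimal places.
\rho(1) = -0.5526

For an MA(q) process with theta_0 = 1, the autocovariance is
  gamma(k) = sigma^2 * sum_{i=0..q-k} theta_i * theta_{i+k},
and rho(k) = gamma(k) / gamma(0). Sigma^2 cancels.
  numerator   = (1)*(-0.593) + (-0.593)*(0.633) = -0.968369.
  denominator = (1)^2 + (-0.593)^2 + (0.633)^2 = 1.752338.
  rho(1) = -0.968369 / 1.752338 = -0.5526.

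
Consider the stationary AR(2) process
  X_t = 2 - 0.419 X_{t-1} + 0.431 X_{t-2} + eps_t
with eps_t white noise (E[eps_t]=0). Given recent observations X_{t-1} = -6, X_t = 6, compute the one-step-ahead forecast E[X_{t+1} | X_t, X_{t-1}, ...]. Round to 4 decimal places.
E[X_{t+1} \mid \mathcal F_t] = -3.1000

For an AR(p) model X_t = c + sum_i phi_i X_{t-i} + eps_t, the
one-step-ahead conditional mean is
  E[X_{t+1} | X_t, ...] = c + sum_i phi_i X_{t+1-i}.
Substitute known values:
  E[X_{t+1} | ...] = 2 + (-0.419) * (6) + (0.431) * (-6)
                   = -3.1000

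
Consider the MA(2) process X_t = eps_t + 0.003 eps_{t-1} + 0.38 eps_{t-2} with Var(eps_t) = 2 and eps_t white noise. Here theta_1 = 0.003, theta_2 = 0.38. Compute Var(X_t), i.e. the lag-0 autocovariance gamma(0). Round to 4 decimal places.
\gamma(0) = 2.2888

For an MA(q) process X_t = eps_t + sum_i theta_i eps_{t-i} with
Var(eps_t) = sigma^2, the variance is
  gamma(0) = sigma^2 * (1 + sum_i theta_i^2).
  sum_i theta_i^2 = (0.003)^2 + (0.38)^2 = 0.000009 + 0.1444 = 0.144409.
  gamma(0) = 2 * (1 + 0.144409) = 2 * 1.144409 = 2.288818, which rounds to 2.2888.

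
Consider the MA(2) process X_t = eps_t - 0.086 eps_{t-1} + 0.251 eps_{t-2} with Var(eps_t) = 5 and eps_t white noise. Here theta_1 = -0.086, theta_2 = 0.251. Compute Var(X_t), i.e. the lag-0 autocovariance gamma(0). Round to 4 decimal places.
\gamma(0) = 5.3520

For an MA(q) process X_t = eps_t + sum_i theta_i eps_{t-i} with
Var(eps_t) = sigma^2, the variance is
  gamma(0) = sigma^2 * (1 + sum_i theta_i^2).
  sum_i theta_i^2 = (-0.086)^2 + (0.251)^2 = 0.007396 + 0.063001 = 0.070397.
  gamma(0) = 5 * (1 + 0.070397) = 5 * 1.070397 = 5.351985, which rounds to 5.3520.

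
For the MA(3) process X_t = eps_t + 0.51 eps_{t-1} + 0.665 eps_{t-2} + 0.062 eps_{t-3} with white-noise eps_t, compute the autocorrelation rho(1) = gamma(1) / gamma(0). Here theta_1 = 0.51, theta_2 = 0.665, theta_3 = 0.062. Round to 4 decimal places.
\rho(1) = 0.5219

For an MA(q) process with theta_0 = 1, the autocovariance is
  gamma(k) = sigma^2 * sum_{i=0..q-k} theta_i * theta_{i+k},
and rho(k) = gamma(k) / gamma(0). Sigma^2 cancels.
  numerator   = (1)*(0.51) + (0.51)*(0.665) + (0.665)*(0.062) = 0.89038.
  denominator = (1)^2 + (0.51)^2 + (0.665)^2 + (0.062)^2 = 1.706169.
  rho(1) = 0.89038 / 1.706169 = 0.5219.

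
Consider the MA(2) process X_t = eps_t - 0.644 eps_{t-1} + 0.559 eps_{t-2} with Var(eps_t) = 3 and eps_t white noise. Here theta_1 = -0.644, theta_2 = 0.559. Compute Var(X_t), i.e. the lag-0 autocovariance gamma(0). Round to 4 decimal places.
\gamma(0) = 5.1817

For an MA(q) process X_t = eps_t + sum_i theta_i eps_{t-i} with
Var(eps_t) = sigma^2, the variance is
  gamma(0) = sigma^2 * (1 + sum_i theta_i^2).
  sum_i theta_i^2 = (-0.644)^2 + (0.559)^2 = 0.414736 + 0.312481 = 0.727217.
  gamma(0) = 3 * (1 + 0.727217) = 3 * 1.727217 = 5.181651, which rounds to 5.1817.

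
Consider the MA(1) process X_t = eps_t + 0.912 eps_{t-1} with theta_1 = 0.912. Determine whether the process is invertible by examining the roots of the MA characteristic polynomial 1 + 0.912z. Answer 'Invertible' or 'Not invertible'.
\text{Invertible}

The MA(q) characteristic polynomial is P(z) = 1 + 0.912z.
Invertibility requires all roots to lie outside the unit circle, i.e. |z| > 1 for every root.
This is linear in z: 1 + (0.912) z = 0  =>  z = -1/(0.912) = -1.096491,  |z| = 1.096491.
Moduli of all roots: 1.0965.
All moduli strictly greater than 1? Yes.
Verdict: Invertible.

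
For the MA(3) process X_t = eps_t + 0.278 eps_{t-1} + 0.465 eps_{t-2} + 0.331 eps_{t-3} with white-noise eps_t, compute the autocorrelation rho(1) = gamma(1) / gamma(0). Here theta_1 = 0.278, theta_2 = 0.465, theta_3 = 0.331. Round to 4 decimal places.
\rho(1) = 0.4000

For an MA(q) process with theta_0 = 1, the autocovariance is
  gamma(k) = sigma^2 * sum_{i=0..q-k} theta_i * theta_{i+k},
and rho(k) = gamma(k) / gamma(0). Sigma^2 cancels.
  numerator   = (1)*(0.278) + (0.278)*(0.465) + (0.465)*(0.331) = 0.561185.
  denominator = (1)^2 + (0.278)^2 + (0.465)^2 + (0.331)^2 = 1.40307.
  rho(1) = 0.561185 / 1.40307 = 0.4000.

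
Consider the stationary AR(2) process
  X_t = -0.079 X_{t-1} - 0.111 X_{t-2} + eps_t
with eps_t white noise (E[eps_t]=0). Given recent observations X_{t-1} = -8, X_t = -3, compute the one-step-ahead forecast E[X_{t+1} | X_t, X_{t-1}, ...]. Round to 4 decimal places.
E[X_{t+1} \mid \mathcal F_t] = 1.1250

For an AR(p) model X_t = c + sum_i phi_i X_{t-i} + eps_t, the
one-step-ahead conditional mean is
  E[X_{t+1} | X_t, ...] = c + sum_i phi_i X_{t+1-i}.
Substitute known values:
  E[X_{t+1} | ...] = (-0.079) * (-3) + (-0.111) * (-8)
                   = 1.1250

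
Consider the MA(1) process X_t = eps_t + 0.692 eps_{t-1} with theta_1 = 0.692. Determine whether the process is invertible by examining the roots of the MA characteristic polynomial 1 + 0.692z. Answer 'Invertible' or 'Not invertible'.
\text{Invertible}

The MA(q) characteristic polynomial is P(z) = 1 + 0.692z.
Invertibility requires all roots to lie outside the unit circle, i.e. |z| > 1 for every root.
This is linear in z: 1 + (0.692) z = 0  =>  z = -1/(0.692) = -1.445087,  |z| = 1.445087.
Moduli of all roots: 1.4451.
All moduli strictly greater than 1? Yes.
Verdict: Invertible.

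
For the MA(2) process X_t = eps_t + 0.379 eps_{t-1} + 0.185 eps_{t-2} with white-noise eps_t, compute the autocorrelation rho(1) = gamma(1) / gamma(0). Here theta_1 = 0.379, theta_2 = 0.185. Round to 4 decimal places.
\rho(1) = 0.3813

For an MA(q) process with theta_0 = 1, the autocovariance is
  gamma(k) = sigma^2 * sum_{i=0..q-k} theta_i * theta_{i+k},
and rho(k) = gamma(k) / gamma(0). Sigma^2 cancels.
  numerator   = (1)*(0.379) + (0.379)*(0.185) = 0.449115.
  denominator = (1)^2 + (0.379)^2 + (0.185)^2 = 1.177866.
  rho(1) = 0.449115 / 1.177866 = 0.3813.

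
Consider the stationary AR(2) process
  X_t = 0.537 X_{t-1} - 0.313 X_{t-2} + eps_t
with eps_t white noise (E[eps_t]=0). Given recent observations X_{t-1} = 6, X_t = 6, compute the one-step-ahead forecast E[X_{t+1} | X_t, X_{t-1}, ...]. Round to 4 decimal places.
E[X_{t+1} \mid \mathcal F_t] = 1.3440

For an AR(p) model X_t = c + sum_i phi_i X_{t-i} + eps_t, the
one-step-ahead conditional mean is
  E[X_{t+1} | X_t, ...] = c + sum_i phi_i X_{t+1-i}.
Substitute known values:
  E[X_{t+1} | ...] = (0.537) * (6) + (-0.313) * (6)
                   = 1.3440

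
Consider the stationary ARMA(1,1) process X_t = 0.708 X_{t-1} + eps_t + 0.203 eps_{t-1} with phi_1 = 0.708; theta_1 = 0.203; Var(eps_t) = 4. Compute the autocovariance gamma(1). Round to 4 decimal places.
\gamma(1) = 8.3566

Multiply the model equation by X_{t-k} and take expectations. With theta_0 = psi_0 = 1 and psi_j the MA(infinity) weights, this gives
  gamma(k) - sum_i phi_i gamma(k-i) = c_k,
  c_k = sigma^2 * sum_{j=k..q} theta_j psi_{j-k}   (c_k = 0 for k > q),
using gamma(-m) = gamma(m).
psi-weights needed (psi_j = theta_j + sum_i phi_i psi_{j-i}):
  psi_1 = theta_1 + phi_1 = 0.203 + (0.708) = 0.911
Right-hand sides:
  c_0 = sigma^2 (1 + theta_1 psi_1) = 4 * (1 + (0.203)(0.911)) = 4 * 1.184933 = 4.739732
  c_1 = sigma^2 theta_1 = 4 * (0.203) = 0.812
  c_2 = 0
Equations for k = 0 and k = 1 (AR order 1):
  gamma(0) = phi_1 gamma(1) + c_0
  gamma(1) = phi_1 gamma(0) + c_1
Substituting the second into the first: gamma(0) (1 - phi_1^2) = c_0 + phi_1 c_1, so
  gamma(0) = (c_0 + phi_1 c_1) / (1 - phi_1^2) = (4.739732 + (0.708)(0.812)) / (1 - (0.708)^2) = 5.314628 / 0.498736 = 10.656195.
  gamma(1) = phi_1 gamma(0) + c_1 = (0.708)(10.656195) + (0.812) = 8.356586.
Therefore gamma(1) = 8.3566 (to 4 decimal places).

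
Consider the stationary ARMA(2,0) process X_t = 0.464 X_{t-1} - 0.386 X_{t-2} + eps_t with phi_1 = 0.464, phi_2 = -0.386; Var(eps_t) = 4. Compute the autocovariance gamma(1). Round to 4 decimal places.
\gamma(1) = 1.7722

Multiply the model equation by X_{t-k} and take expectations. With theta_0 = psi_0 = 1 and psi_j the MA(infinity) weights, this gives
  gamma(k) - sum_i phi_i gamma(k-i) = c_k,
  c_k = sigma^2 * sum_{j=k..q} theta_j psi_{j-k}   (c_k = 0 for k > q),
using gamma(-m) = gamma(m).
Pure AR (q = 0): c_0 = sigma^2 = 4, c_k = 0 for k >= 1.
Equations for k = 0, 1, 2 (AR order 2, c_2 = 0):
  (E0) gamma(0) = phi_1 gamma(1) + phi_2 gamma(2) + c_0
  (E1) gamma(1) = phi_1 gamma(0) + phi_2 gamma(1) + c_1
  (E2) gamma(2) = phi_1 gamma(1) + phi_2 gamma(0)
From (E1): gamma(1) = A gamma(0) + B with
  A = phi_1 / (1 - phi_2) = 0.464 / 1.386 = 0.334776,   B = c_1 / (1 - phi_2) = 0 / 1.386 = 0.
Insert (E2) into (E0): gamma(0) (1 - phi_2^2) = phi_1 (1 + phi_2) gamma(1) + c_0.
  phi_1 (1 + phi_2) = (0.464)(0.614) = 0.284896,   1 - phi_2^2 = 0.851004.
Replace gamma(1) by A gamma(0) + B and collect gamma(0):
  gamma(0) [0.851004 - (0.284896)(0.334776)] = c_0 = 4
  gamma(0) * 0.755628 = 4
  gamma(0) = 4 / 0.755628 = 5.293613.
  gamma(1) = A gamma(0) = (0.334776)(5.293613) = 1.772176.
Therefore gamma(1) = 1.7722 (to 4 decimal places).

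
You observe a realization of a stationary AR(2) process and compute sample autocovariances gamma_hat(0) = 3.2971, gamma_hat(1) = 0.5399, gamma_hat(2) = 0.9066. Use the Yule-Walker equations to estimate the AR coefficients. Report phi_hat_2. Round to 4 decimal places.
\hat\phi_{2} = 0.2550

The Yule-Walker equations for an AR(p) process read, in matrix form,
  Gamma_p phi = r_p,   with   (Gamma_p)_{ij} = gamma(|i - j|),
                       (r_p)_i = gamma(i),   i,j = 1..p.
Substitute the sample gammas (Toeplitz matrix and right-hand side of size 2):
  Gamma_p = [[3.2971, 0.5399], [0.5399, 3.2971]]
  r_p     = [0.5399, 0.9066]
Written out:
  3.2971 phi_1 + 0.5399 phi_2 = 0.5399
  0.5399 phi_1 + 3.2971 phi_2 = 0.9066
Solve by Cramer's rule:
  det = gamma(0)^2 - gamma(1)^2 = (3.2971)^2 - (0.5399)^2 = 10.87086841 - 0.29149201 = 10.5793764
  phi_hat_1 = [gamma(1) gamma(0) - gamma(1) gamma(2)] / det = [(0.5399)(3.2971) - (0.5399)(0.9066)] / 10.5793764 = 1.29063095 / 10.5793764 = 0.122
  phi_hat_2 = [gamma(0) gamma(2) - gamma(1)^2] / det = [(3.2971)(0.9066) - (0.5399)^2] / 10.5793764 = 2.69765885 / 10.5793764 = 0.255
So phi_hat = [0.1220, 0.2550].
Therefore phi_hat_2 = 0.2550.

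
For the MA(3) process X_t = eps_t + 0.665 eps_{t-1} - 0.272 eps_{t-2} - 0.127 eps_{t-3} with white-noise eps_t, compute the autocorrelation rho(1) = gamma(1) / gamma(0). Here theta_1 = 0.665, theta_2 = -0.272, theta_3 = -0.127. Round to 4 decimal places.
\rho(1) = 0.3385

For an MA(q) process with theta_0 = 1, the autocovariance is
  gamma(k) = sigma^2 * sum_{i=0..q-k} theta_i * theta_{i+k},
and rho(k) = gamma(k) / gamma(0). Sigma^2 cancels.
  numerator   = (1)*(0.665) + (0.665)*(-0.272) + (-0.272)*(-0.127) = 0.518664.
  denominator = (1)^2 + (0.665)^2 + (-0.272)^2 + (-0.127)^2 = 1.532338.
  rho(1) = 0.518664 / 1.532338 = 0.3385.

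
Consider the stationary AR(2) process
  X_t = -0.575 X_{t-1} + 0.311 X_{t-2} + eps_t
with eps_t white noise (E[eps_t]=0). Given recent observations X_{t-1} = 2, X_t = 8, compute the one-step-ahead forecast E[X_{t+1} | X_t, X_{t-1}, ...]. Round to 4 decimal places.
E[X_{t+1} \mid \mathcal F_t] = -3.9780

For an AR(p) model X_t = c + sum_i phi_i X_{t-i} + eps_t, the
one-step-ahead conditional mean is
  E[X_{t+1} | X_t, ...] = c + sum_i phi_i X_{t+1-i}.
Substitute known values:
  E[X_{t+1} | ...] = (-0.575) * (8) + (0.311) * (2)
                   = -3.9780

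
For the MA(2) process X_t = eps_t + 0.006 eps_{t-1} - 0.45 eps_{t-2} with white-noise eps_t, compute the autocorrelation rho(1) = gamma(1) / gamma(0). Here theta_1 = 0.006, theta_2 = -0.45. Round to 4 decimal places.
\rho(1) = 0.0027

For an MA(q) process with theta_0 = 1, the autocovariance is
  gamma(k) = sigma^2 * sum_{i=0..q-k} theta_i * theta_{i+k},
and rho(k) = gamma(k) / gamma(0). Sigma^2 cancels.
  numerator   = (1)*(0.006) + (0.006)*(-0.45) = 0.0033.
  denominator = (1)^2 + (0.006)^2 + (-0.45)^2 = 1.202536.
  rho(1) = 0.0033 / 1.202536 = 0.0027.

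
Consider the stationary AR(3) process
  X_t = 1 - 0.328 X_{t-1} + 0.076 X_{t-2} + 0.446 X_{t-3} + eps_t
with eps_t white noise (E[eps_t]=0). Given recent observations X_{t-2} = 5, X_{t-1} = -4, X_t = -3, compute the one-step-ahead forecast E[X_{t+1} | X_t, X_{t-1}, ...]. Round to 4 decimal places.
E[X_{t+1} \mid \mathcal F_t] = 3.9100

For an AR(p) model X_t = c + sum_i phi_i X_{t-i} + eps_t, the
one-step-ahead conditional mean is
  E[X_{t+1} | X_t, ...] = c + sum_i phi_i X_{t+1-i}.
Substitute known values:
  E[X_{t+1} | ...] = 1 + (-0.328) * (-3) + (0.076) * (-4) + (0.446) * (5)
                   = 3.9100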